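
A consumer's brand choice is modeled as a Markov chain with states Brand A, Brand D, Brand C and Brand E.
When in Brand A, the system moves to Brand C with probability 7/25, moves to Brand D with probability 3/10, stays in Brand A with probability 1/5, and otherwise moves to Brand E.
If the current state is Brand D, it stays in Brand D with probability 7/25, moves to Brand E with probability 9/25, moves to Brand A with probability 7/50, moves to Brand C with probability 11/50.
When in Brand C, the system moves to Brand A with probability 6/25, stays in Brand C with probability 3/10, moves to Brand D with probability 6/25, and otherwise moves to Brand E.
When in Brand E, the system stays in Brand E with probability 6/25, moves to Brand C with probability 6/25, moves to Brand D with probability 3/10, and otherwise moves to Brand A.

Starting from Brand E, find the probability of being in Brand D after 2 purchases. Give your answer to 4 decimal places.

Propagate the distribution vector 2 purchases from Brand E.
After 0 purchases: (0.0000, 0.0000, 0.0000, 1.0000)
After 1 purchase: (0.2200, 0.3000, 0.2400, 0.2400)
After 2 purchases: (0.1964, 0.2796, 0.2572, 0.2668)
P(in Brand D after 2 purchases) = 0.2796

0.2796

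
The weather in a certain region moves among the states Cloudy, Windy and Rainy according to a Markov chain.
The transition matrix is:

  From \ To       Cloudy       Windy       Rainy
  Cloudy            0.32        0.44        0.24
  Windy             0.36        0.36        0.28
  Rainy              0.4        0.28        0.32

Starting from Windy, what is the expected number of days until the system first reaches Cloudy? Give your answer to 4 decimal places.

Let t(s) be the expected number of days to first reach Cloudy from state s, with t(Cloudy) = 0. Conditioning on the first day:
t(Windy) = 1 + 0.36·t(Windy) + 0.28·t(Rainy)
t(Rainy) = 1 + 0.28·t(Windy) + 0.32·t(Rainy)
Solving: t(Windy) = 2.6906, t(Rainy) = 2.5785.
Expected days from Windy to Cloudy: 2.6906.

2.6906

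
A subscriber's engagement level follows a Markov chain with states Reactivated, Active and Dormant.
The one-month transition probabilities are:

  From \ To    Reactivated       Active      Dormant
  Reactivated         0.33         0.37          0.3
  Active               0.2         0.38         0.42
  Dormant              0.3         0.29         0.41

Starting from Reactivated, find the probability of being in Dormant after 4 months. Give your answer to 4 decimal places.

Propagate the distribution vector 4 months from Reactivated.
After 0 months: (1.0000, 0.0000, 0.0000)
After 1 month: (0.3300, 0.3700, 0.3000)
After 2 months: (0.2729, 0.3497, 0.3774)
After 3 months: (0.2732, 0.3433, 0.3835)
After 4 months: (0.2739, 0.3428, 0.3834)
P(in Dormant after 4 months) = 0.3834

0.3834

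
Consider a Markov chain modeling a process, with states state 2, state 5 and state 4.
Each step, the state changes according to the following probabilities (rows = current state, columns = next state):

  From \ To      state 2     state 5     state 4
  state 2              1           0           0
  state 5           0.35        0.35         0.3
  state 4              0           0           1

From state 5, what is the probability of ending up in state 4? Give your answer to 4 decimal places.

Let h(s) be the probability of absorption at state 4 starting from transient state s. Then h(state 4) = 1 and h(state 2) = 0. By first-step analysis:
h(state 5) = 0.35·0 + 0.35·h(state 5) + 0.3·1
Solving: h(state 5) = 0.4615.
Starting from state 5, the probability is 0.4615.

0.4615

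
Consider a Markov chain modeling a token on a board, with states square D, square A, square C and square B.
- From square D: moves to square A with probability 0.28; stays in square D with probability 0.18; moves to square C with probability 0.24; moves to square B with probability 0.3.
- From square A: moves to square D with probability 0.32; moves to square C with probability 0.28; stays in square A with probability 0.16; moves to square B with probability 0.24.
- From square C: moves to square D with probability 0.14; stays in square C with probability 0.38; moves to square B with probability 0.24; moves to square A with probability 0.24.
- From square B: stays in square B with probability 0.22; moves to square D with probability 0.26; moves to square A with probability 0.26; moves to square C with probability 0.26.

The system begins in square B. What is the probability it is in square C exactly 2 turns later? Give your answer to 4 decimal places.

0.2912

Propagate the distribution vector 2 turns from square B.
After 0 turns: (0.0000, 0.0000, 0.0000, 1.0000)
After 1 turn: (0.2600, 0.2600, 0.2600, 0.2200)
After 2 turns: (0.2236, 0.2340, 0.2912, 0.2512)
P(in square C after 2 turns) = 0.2912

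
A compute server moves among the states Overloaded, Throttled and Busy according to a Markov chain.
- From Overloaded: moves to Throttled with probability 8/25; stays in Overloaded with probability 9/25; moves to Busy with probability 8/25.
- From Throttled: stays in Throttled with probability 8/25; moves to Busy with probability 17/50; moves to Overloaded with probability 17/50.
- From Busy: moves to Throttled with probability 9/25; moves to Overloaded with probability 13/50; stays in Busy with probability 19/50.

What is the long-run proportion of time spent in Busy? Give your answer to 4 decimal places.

0.3475

Let the stationary distribution be π with π = πP and π_1 + π_2 + π_3 = 1.
π_1 = 0.36·π_1 + 0.34·π_2 + 0.26·π_3
π_2 = 0.32·π_1 + 0.32·π_2 + 0.36·π_3
Solving with the normalization constraint gives π = (0.3186, 0.3339, 0.3475).
So the stationary probability of Busy is 0.3475.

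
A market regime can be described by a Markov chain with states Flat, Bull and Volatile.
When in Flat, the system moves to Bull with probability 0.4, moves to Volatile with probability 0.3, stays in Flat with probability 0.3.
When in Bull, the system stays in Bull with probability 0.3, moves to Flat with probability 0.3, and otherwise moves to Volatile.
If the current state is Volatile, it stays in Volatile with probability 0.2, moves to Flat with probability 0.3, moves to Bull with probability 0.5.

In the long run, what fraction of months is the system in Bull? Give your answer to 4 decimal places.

Let the stationary distribution be π with π = πP and π_1 + π_2 + π_3 = 1.
π_1 = 0.3·π_1 + 0.3·π_2 + 0.3·π_3
π_2 = 0.4·π_1 + 0.3·π_2 + 0.5·π_3
Solving with the normalization constraint gives π = (0.3000, 0.3917, 0.3083).
So the stationary probability of Bull is 0.3917.

0.3917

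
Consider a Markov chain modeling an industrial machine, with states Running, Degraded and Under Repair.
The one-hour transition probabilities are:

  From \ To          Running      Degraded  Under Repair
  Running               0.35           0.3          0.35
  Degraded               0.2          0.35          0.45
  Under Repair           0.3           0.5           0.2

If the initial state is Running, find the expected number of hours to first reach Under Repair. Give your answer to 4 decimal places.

2.6207

Let t(s) be the expected number of hours to first reach Under Repair from state s, with t(Under Repair) = 0. Conditioning on the first hour:
t(Running) = 1 + 0.35·t(Running) + 0.3·t(Degraded)
t(Degraded) = 1 + 0.2·t(Running) + 0.35·t(Degraded)
Solving: t(Running) = 2.6207, t(Degraded) = 2.3448.
Expected hours from Running to Under Repair: 2.6207.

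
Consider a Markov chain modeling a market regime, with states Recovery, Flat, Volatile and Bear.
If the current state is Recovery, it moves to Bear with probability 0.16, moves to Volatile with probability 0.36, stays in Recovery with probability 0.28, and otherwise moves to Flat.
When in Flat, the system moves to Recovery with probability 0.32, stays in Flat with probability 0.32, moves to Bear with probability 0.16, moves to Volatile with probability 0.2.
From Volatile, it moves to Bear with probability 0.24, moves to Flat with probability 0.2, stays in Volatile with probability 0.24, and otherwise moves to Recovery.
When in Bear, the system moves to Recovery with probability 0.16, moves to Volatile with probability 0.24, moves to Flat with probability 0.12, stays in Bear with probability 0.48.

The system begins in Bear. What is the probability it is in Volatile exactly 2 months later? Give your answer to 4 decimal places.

Propagate the distribution vector 2 months from Bear.
After 0 months: (0.0000, 0.0000, 0.0000, 1.0000)
After 1 month: (0.1600, 0.1200, 0.2400, 0.4800)
After 2 months: (0.2368, 0.1760, 0.2544, 0.3328)
P(in Volatile after 2 months) = 0.2544

0.2544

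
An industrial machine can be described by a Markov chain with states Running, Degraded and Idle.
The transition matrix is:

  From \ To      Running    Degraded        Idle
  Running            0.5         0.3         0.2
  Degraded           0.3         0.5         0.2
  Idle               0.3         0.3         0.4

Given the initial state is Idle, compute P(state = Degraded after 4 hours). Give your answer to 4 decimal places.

Propagate the distribution vector 4 hours from Idle.
After 0 hours: (0.0000, 0.0000, 1.0000)
After 1 hour: (0.3000, 0.3000, 0.4000)
After 2 hours: (0.3600, 0.3600, 0.2800)
After 3 hours: (0.3720, 0.3720, 0.2560)
After 4 hours: (0.3744, 0.3744, 0.2512)
P(in Degraded after 4 hours) = 0.3744

0.3744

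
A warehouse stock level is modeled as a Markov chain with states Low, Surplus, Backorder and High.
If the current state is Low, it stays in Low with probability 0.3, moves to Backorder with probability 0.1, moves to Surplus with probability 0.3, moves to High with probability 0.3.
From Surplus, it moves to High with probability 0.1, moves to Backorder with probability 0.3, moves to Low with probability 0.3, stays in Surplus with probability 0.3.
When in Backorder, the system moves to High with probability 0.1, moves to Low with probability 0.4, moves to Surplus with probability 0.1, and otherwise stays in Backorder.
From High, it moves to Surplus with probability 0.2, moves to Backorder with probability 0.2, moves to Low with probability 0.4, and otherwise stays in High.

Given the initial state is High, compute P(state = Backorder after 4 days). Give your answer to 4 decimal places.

Propagate the distribution vector 4 days from High.
After 0 days: (0.0000, 0.0000, 0.0000, 1.0000)
After 1 day: (0.4000, 0.2000, 0.2000, 0.2000)
After 2 days: (0.3400, 0.2400, 0.2200, 0.2000)
After 3 days: (0.3420, 0.2360, 0.2340, 0.1880)
After 4 days: (0.3422, 0.2344, 0.2362, 0.1872)
P(in Backorder after 4 days) = 0.2362

0.2362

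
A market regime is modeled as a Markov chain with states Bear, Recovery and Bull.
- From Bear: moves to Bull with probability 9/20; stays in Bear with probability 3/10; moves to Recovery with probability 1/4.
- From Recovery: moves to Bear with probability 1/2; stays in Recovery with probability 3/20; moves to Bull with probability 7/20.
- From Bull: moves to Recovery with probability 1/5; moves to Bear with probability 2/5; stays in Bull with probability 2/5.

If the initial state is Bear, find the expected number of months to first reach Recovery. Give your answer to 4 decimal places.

Let t(s) be the expected number of months to first reach Recovery from state s, with t(Recovery) = 0. Conditioning on the first month:
t(Bear) = 1 + 0.3·t(Bear) + 0.45·t(Bull)
t(Bull) = 1 + 0.4·t(Bear) + 0.4·t(Bull)
Solving: t(Bear) = 4.3750, t(Bull) = 4.5833.
Expected months from Bear to Recovery: 4.3750.

4.3750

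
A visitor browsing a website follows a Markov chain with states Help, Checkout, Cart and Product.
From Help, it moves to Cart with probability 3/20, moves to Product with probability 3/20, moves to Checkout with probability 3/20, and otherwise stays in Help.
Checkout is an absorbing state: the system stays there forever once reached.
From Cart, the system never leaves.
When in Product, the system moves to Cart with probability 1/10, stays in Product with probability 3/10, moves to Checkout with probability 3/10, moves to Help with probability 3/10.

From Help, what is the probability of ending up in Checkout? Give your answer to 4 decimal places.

0.5556

Let h(s) be the probability of absorption at Checkout starting from transient state s. Then h(Checkout) = 1 and h(Cart) = 0. By first-step analysis:
h(Help) = 0.55·h(Help) + 0.15·1 + 0.15·0 + 0.15·h(Product)
h(Product) = 0.3·h(Help) + 0.3·1 + 0.1·0 + 0.3·h(Product)
Solving: h(Help) = 0.5556, h(Product) = 0.6667.
Starting from Help, the probability is 0.5556.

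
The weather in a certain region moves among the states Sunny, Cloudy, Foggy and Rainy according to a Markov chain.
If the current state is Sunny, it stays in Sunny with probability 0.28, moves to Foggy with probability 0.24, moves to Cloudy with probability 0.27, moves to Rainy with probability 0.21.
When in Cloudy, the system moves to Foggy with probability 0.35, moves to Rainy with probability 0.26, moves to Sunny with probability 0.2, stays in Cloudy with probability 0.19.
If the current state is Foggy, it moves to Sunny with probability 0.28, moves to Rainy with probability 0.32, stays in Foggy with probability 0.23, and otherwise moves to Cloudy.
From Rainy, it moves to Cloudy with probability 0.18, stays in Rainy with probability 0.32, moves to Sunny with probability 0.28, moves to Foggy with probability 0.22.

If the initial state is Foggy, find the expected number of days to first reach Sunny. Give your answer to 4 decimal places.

Let t(s) be the expected number of days to first reach Sunny from state s, with t(Sunny) = 0. Conditioning on the first day:
t(Cloudy) = 1 + 0.19·t(Cloudy) + 0.35·t(Foggy) + 0.26·t(Rainy)
t(Foggy) = 1 + 0.17·t(Cloudy) + 0.23·t(Foggy) + 0.32·t(Rainy)
t(Rainy) = 1 + 0.18·t(Cloudy) + 0.22·t(Foggy) + 0.32·t(Rainy)
Solving: t(Cloudy) = 4.0681, t(Foggy) = 3.7612, t(Rainy) = 3.7643.
Expected days from Foggy to Sunny: 3.7612.

3.7612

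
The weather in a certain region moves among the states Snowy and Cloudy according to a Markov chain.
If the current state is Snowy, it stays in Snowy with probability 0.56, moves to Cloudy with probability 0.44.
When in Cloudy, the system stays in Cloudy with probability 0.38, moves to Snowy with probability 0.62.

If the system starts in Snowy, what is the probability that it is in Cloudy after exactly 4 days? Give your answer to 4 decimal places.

Propagate the distribution vector 4 days from Snowy.
After 0 days: (1.0000, 0.0000)
After 1 day: (0.5600, 0.4400)
After 2 days: (0.5864, 0.4136)
After 3 days: (0.5848, 0.4152)
After 4 days: (0.5849, 0.4151)
P(in Cloudy after 4 days) = 0.4151

0.4151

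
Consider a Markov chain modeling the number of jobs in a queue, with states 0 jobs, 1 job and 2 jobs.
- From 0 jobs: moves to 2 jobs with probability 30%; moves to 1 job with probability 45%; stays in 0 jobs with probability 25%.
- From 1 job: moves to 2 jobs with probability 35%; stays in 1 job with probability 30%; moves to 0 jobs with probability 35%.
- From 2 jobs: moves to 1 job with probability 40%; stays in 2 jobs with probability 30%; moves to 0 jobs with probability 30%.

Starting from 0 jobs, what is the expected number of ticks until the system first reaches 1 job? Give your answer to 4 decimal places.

Let t(s) be the expected number of ticks to first reach 1 job from state s, with t(1 job) = 0. Conditioning on the first tick:
t(0 jobs) = 1 + 0.25·t(0 jobs) + 0.3·t(2 jobs)
t(2 jobs) = 1 + 0.3·t(0 jobs) + 0.3·t(2 jobs)
Solving: t(0 jobs) = 2.2989, t(2 jobs) = 2.4138.
Expected ticks from 0 jobs to 1 job: 2.2989.

2.2989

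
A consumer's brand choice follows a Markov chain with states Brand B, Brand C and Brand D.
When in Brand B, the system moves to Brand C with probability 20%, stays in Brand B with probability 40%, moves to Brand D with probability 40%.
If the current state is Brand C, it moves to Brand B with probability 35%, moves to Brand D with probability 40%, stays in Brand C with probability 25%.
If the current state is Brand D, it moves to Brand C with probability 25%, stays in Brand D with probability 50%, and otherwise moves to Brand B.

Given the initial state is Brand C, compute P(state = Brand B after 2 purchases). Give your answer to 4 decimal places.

0.3275

Sum over the intermediate state after 1 purchase:
P = P(Brand C→Brand B)·P(Brand B→Brand B) + P(Brand C→Brand C)·P(Brand C→Brand B) + P(Brand C→Brand D)·P(Brand D→Brand B)
  = 0.35×0.4 + 0.25×0.35 + 0.4×0.25
  = 0.1400 + 0.0875 + 0.1000 = 0.3275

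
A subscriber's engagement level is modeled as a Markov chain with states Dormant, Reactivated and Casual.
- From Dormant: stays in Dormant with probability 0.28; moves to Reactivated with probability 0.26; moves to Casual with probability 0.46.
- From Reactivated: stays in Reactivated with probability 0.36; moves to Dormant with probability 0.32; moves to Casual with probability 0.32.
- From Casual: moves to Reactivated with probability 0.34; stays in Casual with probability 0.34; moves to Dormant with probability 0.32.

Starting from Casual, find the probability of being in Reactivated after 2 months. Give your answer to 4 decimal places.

0.3212

Sum over the intermediate state after 1 month:
P = P(Casual→Dormant)·P(Dormant→Reactivated) + P(Casual→Reactivated)·P(Reactivated→Reactivated) + P(Casual→Casual)·P(Casual→Reactivated)
  = 0.32×0.26 + 0.34×0.36 + 0.34×0.34
  = 0.0832 + 0.1224 + 0.1156 = 0.3212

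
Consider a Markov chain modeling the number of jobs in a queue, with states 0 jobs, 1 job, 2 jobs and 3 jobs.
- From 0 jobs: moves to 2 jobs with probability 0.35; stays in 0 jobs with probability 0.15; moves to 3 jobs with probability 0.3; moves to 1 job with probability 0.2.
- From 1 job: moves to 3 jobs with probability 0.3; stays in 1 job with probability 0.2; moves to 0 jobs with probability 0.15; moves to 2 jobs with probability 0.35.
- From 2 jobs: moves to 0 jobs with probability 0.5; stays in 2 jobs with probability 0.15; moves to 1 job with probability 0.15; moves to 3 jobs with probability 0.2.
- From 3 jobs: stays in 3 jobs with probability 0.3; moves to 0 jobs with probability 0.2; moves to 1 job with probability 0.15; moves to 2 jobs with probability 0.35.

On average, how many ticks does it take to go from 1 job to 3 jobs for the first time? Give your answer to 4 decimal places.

Let t(s) be the expected number of ticks to first reach 3 jobs from state s, with t(3 jobs) = 0. Conditioning on the first tick:
t(0 jobs) = 1 + 0.15·t(0 jobs) + 0.2·t(1 job) + 0.35·t(2 jobs)
t(1 job) = 1 + 0.15·t(0 jobs) + 0.2·t(1 job) + 0.35·t(2 jobs)
t(2 jobs) = 1 + 0.5·t(0 jobs) + 0.15·t(1 job) + 0.15·t(2 jobs)
Solving: t(0 jobs) = 3.6923, t(1 job) = 3.6923, t(2 jobs) = 4.0000.
Expected ticks from 1 job to 3 jobs: 3.6923.

3.6923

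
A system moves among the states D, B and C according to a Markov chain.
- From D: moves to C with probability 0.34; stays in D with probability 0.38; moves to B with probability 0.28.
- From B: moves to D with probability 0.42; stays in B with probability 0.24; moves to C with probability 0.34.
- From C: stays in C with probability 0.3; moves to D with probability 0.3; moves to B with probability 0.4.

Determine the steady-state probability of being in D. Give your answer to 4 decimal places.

Let the stationary distribution be π with π = πP and π_1 + π_2 + π_3 = 1.
π_1 = 0.38·π_1 + 0.42·π_2 + 0.3·π_3
π_2 = 0.28·π_1 + 0.24·π_2 + 0.4·π_3
Solving with the normalization constraint gives π = (0.3661, 0.3070, 0.3269).
So the stationary probability of D is 0.3661.

0.3661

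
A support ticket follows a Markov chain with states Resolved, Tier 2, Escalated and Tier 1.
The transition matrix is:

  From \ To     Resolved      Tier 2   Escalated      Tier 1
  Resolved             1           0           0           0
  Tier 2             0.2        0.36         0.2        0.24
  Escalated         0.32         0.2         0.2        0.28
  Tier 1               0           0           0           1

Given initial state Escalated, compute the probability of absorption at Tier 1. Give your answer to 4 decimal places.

Let h(s) be the probability of absorption at Tier 1 starting from transient state s. Then h(Tier 1) = 1 and h(Resolved) = 0. By first-step analysis:
h(Tier 2) = 0.2·0 + 0.36·h(Tier 2) + 0.2·h(Escalated) + 0.24·1
h(Escalated) = 0.32·0 + 0.2·h(Tier 2) + 0.2·h(Escalated) + 0.28·1
Solving: h(Tier 2) = 0.5254, h(Escalated) = 0.4814.
Starting from Escalated, the probability is 0.4814.

0.4814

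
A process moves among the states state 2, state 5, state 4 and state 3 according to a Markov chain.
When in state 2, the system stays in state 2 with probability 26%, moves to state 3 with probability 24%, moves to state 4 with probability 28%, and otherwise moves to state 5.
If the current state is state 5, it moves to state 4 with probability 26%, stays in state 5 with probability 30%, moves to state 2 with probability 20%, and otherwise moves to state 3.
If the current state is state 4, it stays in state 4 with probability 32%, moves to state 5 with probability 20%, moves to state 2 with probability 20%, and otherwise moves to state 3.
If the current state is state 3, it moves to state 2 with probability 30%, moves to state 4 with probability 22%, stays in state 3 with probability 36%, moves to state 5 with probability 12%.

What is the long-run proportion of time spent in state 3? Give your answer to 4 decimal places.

Let the stationary distribution be π with π = πP and π_1 + π_2 + π_3 + π_4 = 1.
π_1 = 0.26·π_1 + 0.2·π_2 + 0.2·π_3 + 0.3·π_4
π_2 = 0.22·π_1 + 0.3·π_2 + 0.2·π_3 + 0.12·π_4
π_3 = 0.28·π_1 + 0.26·π_2 + 0.32·π_3 + 0.22·π_4
Solving with the normalization constraint gives π = (0.2431, 0.2023, 0.2696, 0.2850).
So the stationary probability of state 3 is 0.2850.

0.2850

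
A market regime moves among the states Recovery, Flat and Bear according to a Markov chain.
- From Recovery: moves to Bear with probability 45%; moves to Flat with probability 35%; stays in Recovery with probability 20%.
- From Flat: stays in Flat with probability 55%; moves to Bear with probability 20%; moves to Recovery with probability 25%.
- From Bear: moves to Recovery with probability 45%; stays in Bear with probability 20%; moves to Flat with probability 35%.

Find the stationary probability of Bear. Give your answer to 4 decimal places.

0.2725

Let the stationary distribution be π with π = πP and π_1 + π_2 + π_3 = 1.
π_1 = 0.2·π_1 + 0.25·π_2 + 0.45·π_3
π_2 = 0.35·π_1 + 0.55·π_2 + 0.35·π_3
Solving with the normalization constraint gives π = (0.2900, 0.4375, 0.2725).
So the stationary probability of Bear is 0.2725.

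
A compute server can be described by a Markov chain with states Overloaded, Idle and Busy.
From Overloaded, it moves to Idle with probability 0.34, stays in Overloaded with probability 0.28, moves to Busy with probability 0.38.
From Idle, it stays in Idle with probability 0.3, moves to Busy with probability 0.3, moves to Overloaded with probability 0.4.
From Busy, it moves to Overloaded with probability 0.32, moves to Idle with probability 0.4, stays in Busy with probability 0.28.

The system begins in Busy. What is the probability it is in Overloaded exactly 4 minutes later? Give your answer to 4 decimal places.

0.3343

Propagate the distribution vector 4 minutes from Busy.
After 0 minutes: (0.0000, 0.0000, 1.0000)
After 1 minute: (0.3200, 0.4000, 0.2800)
After 2 minutes: (0.3392, 0.3408, 0.3200)
After 3 minutes: (0.3337, 0.3456, 0.3207)
After 4 minutes: (0.3343, 0.3454, 0.3203)
P(in Overloaded after 4 minutes) = 0.3343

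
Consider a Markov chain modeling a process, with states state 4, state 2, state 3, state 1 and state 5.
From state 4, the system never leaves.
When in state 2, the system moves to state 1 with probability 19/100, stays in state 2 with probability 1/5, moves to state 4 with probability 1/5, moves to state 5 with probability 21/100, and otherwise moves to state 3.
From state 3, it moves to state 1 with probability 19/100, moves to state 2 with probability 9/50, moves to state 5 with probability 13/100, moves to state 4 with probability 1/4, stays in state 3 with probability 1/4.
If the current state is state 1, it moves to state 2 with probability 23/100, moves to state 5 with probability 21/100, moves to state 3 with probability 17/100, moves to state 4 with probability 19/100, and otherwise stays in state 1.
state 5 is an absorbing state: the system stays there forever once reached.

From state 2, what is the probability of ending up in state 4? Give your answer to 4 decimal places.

0.5182

Let h(s) be the probability of absorption at state 4 starting from transient state s. Then h(state 4) = 1 and h(state 5) = 0. By first-step analysis:
h(state 2) = 0.2·1 + 0.2·h(state 2) + 0.2·h(state 3) + 0.19·h(state 1) + 0.21·0
h(state 3) = 0.25·1 + 0.18·h(state 2) + 0.25·h(state 3) + 0.19·h(state 1) + 0.13·0
h(state 1) = 0.19·1 + 0.23·h(state 2) + 0.17·h(state 3) + 0.2·h(state 1) + 0.21·0
Solving: h(state 2) = 0.5182, h(state 3) = 0.5872, h(state 1) = 0.5113.
Starting from state 2, the probability is 0.5182.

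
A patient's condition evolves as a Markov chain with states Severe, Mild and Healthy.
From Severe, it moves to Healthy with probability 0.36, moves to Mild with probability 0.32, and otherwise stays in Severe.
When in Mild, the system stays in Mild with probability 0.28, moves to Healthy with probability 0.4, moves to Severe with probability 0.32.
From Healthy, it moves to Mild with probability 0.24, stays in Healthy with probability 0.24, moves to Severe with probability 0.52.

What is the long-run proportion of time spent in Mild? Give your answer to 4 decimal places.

0.2822

Let the stationary distribution be π with π = πP and π_1 + π_2 + π_3 = 1.
π_1 = 0.32·π_1 + 0.32·π_2 + 0.52·π_3
π_2 = 0.32·π_1 + 0.28·π_2 + 0.24·π_3
Solving with the normalization constraint gives π = (0.3863, 0.2822, 0.3315).
So the stationary probability of Mild is 0.2822.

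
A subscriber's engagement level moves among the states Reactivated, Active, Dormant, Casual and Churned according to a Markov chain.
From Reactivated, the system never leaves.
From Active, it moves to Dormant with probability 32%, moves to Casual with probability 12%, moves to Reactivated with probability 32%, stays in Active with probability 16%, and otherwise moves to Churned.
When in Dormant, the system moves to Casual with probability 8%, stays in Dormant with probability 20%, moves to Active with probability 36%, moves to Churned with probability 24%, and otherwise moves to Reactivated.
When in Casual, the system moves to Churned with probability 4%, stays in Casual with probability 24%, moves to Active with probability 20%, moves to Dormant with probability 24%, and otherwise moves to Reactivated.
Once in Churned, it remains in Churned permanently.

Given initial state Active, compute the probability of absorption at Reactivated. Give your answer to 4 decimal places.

0.6851

Let h(s) be the probability of absorption at Reactivated starting from transient state s. Then h(Reactivated) = 1 and h(Churned) = 0. By first-step analysis:
h(Active) = 0.32·1 + 0.16·h(Active) + 0.32·h(Dormant) + 0.12·h(Casual) + 0.08·0
h(Dormant) = 0.12·1 + 0.36·h(Active) + 0.2·h(Dormant) + 0.08·h(Casual) + 0.24·0
h(Casual) = 0.28·1 + 0.2·h(Active) + 0.24·h(Dormant) + 0.24·h(Casual) + 0.04·0
Solving: h(Active) = 0.6851, h(Dormant) = 0.5299, h(Casual) = 0.7161.
Starting from Active, the probability is 0.6851.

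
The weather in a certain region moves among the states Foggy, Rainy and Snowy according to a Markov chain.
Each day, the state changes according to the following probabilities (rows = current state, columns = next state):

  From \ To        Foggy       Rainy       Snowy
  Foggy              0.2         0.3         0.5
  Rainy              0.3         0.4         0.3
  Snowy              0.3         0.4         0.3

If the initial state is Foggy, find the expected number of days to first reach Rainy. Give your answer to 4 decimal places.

2.9268

Let t(s) be the expected number of days to first reach Rainy from state s, with t(Rainy) = 0. Conditioning on the first day:
t(Foggy) = 1 + 0.2·t(Foggy) + 0.5·t(Snowy)
t(Snowy) = 1 + 0.3·t(Foggy) + 0.3·t(Snowy)
Solving: t(Foggy) = 2.9268, t(Snowy) = 2.6829.
Expected days from Foggy to Rainy: 2.9268.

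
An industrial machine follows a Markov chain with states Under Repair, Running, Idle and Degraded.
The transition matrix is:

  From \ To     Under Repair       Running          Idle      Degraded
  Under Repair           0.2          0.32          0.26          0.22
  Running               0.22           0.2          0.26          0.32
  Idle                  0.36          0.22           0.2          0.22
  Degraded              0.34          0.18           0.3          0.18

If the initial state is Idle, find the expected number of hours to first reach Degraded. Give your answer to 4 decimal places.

Let t(s) be the expected number of hours to first reach Degraded from state s, with t(Degraded) = 0. Conditioning on the first hour:
t(Under Repair) = 1 + 0.2·t(Under Repair) + 0.32·t(Running) + 0.26·t(Idle)
t(Running) = 1 + 0.22·t(Under Repair) + 0.2·t(Running) + 0.26·t(Idle)
t(Idle) = 1 + 0.36·t(Under Repair) + 0.22·t(Running) + 0.2·t(Idle)
Solving: t(Under Repair) = 4.0587, t(Running) = 3.6964, t(Idle) = 4.0929.
Expected hours from Idle to Degraded: 4.0929.

4.0929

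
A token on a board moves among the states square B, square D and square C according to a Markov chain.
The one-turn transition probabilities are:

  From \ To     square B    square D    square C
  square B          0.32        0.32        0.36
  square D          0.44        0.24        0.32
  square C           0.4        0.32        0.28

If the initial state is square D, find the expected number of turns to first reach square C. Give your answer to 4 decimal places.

2.9787

Let t(s) be the expected number of turns to first reach square C from state s, with t(square C) = 0. Conditioning on the first turn:
t(square B) = 1 + 0.32·t(square B) + 0.32·t(square D)
t(square D) = 1 + 0.44·t(square B) + 0.24·t(square D)
Solving: t(square B) = 2.8723, t(square D) = 2.9787.
Expected turns from square D to square C: 2.9787.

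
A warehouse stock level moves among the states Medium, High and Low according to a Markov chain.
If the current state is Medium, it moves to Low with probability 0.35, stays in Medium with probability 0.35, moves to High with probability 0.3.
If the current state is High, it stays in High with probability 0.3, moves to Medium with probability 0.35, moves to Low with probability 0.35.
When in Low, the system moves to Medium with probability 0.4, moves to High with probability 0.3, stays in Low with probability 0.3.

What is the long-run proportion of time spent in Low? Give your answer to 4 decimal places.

Let the stationary distribution be π with π = πP and π_1 + π_2 + π_3 = 1.
π_1 = 0.35·π_1 + 0.35·π_2 + 0.4·π_3
π_2 = 0.3·π_1 + 0.3·π_2 + 0.3·π_3
Solving with the normalization constraint gives π = (0.3667, 0.3000, 0.3333).
So the stationary probability of Low is 0.3333.

0.3333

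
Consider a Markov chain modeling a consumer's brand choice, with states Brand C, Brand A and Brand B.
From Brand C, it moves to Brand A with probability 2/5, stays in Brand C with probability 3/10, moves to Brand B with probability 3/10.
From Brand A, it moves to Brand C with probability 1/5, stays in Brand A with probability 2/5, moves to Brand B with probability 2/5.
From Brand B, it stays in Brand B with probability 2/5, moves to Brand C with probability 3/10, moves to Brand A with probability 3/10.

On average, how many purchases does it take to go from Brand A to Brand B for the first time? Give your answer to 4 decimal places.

2.6471

Let t(s) be the expected number of purchases to first reach Brand B from state s, with t(Brand B) = 0. Conditioning on the first purchase:
t(Brand C) = 1 + 0.3·t(Brand C) + 0.4·t(Brand A)
t(Brand A) = 1 + 0.2·t(Brand C) + 0.4·t(Brand A)
Solving: t(Brand C) = 2.9412, t(Brand A) = 2.6471.
Expected purchases from Brand A to Brand B: 2.6471.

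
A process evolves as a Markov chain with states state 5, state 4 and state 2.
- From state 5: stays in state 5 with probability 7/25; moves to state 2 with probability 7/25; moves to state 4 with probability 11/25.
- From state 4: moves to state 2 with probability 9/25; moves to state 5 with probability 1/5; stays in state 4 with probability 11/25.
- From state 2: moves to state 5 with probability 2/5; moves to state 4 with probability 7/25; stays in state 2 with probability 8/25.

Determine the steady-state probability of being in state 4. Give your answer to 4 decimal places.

Let the stationary distribution be π with π = πP and π_1 + π_2 + π_3 = 1.
π_1 = 0.28·π_1 + 0.2·π_2 + 0.4·π_3
π_2 = 0.44·π_1 + 0.44·π_2 + 0.28·π_3
Solving with the normalization constraint gives π = (0.2878, 0.3882, 0.3240).
So the stationary probability of state 4 is 0.3882.

0.3882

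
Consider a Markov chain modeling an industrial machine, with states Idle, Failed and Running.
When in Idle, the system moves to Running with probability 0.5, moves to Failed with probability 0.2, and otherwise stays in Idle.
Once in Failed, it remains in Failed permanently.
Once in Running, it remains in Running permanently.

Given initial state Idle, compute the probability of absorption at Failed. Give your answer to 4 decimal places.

0.2857

Let h(s) be the probability of absorption at Failed starting from transient state s. Then h(Failed) = 1 and h(Running) = 0. By first-step analysis:
h(Idle) = 0.3·h(Idle) + 0.2·1 + 0.5·0
Solving: h(Idle) = 0.2857.
Starting from Idle, the probability is 0.2857.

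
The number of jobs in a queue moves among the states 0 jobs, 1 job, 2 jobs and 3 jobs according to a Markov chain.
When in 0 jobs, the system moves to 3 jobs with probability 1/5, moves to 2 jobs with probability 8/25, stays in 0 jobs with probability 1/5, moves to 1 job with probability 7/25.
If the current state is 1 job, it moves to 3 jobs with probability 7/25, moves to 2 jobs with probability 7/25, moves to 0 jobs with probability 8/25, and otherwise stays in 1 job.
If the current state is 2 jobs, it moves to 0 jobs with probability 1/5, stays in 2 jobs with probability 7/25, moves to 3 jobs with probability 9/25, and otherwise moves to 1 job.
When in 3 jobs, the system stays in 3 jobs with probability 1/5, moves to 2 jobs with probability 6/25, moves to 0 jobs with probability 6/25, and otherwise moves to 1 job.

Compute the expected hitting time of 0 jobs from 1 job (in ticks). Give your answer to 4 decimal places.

3.7678

Let t(s) be the expected number of ticks to first reach 0 jobs from state s, with t(0 jobs) = 0. Conditioning on the first tick:
t(1 job) = 1 + 0.12·t(1 job) + 0.28·t(2 jobs) + 0.28·t(3 jobs)
t(2 jobs) = 1 + 0.16·t(1 job) + 0.28·t(2 jobs) + 0.36·t(3 jobs)
t(3 jobs) = 1 + 0.32·t(1 job) + 0.24·t(2 jobs) + 0.2·t(3 jobs)
Solving: t(1 job) = 3.7678, t(2 jobs) = 4.2409, t(3 jobs) = 4.0294.
Expected ticks from 1 job to 0 jobs: 3.7678.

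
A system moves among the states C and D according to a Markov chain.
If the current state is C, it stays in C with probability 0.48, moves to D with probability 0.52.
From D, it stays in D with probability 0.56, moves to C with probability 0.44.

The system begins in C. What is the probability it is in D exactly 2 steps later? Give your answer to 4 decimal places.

0.5408

Sum over the intermediate state after 1 step:
P = P(C→C)·P(C→D) + P(C→D)·P(D→D)
  = 0.48×0.52 + 0.52×0.56
  = 0.2496 + 0.2912 = 0.5408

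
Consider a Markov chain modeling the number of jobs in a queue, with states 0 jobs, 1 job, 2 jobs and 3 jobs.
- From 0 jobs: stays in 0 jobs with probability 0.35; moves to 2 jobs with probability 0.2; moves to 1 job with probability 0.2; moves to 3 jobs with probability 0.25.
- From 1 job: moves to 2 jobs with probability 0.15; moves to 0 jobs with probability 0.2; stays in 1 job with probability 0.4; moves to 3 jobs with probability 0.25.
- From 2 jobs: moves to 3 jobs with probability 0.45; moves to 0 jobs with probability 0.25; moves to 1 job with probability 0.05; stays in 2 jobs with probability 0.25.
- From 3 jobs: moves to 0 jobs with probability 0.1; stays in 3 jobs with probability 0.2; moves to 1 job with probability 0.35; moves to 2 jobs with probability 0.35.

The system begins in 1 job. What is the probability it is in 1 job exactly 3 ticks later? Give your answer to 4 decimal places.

0.2654

Propagate the distribution vector 3 ticks from 1 job.
After 0 ticks: (0.0000, 1.0000, 0.0000, 0.0000)
After 1 tick: (0.2000, 0.4000, 0.1500, 0.2500)
After 2 ticks: (0.2125, 0.2950, 0.2250, 0.2675)
After 3 ticks: (0.2164, 0.2654, 0.2366, 0.2816)
P(in 1 job after 3 ticks) = 0.2654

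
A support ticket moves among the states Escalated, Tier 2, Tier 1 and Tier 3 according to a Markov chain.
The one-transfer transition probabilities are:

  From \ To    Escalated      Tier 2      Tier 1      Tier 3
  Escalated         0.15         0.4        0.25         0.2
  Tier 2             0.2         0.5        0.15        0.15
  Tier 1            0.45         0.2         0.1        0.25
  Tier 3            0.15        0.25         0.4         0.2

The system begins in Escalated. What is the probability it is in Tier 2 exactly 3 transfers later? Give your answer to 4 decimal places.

0.3666

Propagate the distribution vector 3 transfers from Escalated.
After 0 transfers: (1.0000, 0.0000, 0.0000, 0.0000)
After 1 transfer: (0.1500, 0.4000, 0.2500, 0.2000)
After 2 transfers: (0.2450, 0.3600, 0.2025, 0.1925)
After 3 transfers: (0.2288, 0.3666, 0.2125, 0.1921)
P(in Tier 2 after 3 transfers) = 0.3666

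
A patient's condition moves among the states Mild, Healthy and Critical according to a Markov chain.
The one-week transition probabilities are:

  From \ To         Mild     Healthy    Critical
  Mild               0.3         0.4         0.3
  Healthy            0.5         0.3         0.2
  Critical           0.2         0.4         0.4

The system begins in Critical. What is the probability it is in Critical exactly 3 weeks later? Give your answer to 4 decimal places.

0.2940

Propagate the distribution vector 3 weeks from Critical.
After 0 weeks: (0.0000, 0.0000, 1.0000)
After 1 week: (0.2000, 0.4000, 0.4000)
After 2 weeks: (0.3400, 0.3600, 0.3000)
After 3 weeks: (0.3420, 0.3640, 0.2940)
P(in Critical after 3 weeks) = 0.2940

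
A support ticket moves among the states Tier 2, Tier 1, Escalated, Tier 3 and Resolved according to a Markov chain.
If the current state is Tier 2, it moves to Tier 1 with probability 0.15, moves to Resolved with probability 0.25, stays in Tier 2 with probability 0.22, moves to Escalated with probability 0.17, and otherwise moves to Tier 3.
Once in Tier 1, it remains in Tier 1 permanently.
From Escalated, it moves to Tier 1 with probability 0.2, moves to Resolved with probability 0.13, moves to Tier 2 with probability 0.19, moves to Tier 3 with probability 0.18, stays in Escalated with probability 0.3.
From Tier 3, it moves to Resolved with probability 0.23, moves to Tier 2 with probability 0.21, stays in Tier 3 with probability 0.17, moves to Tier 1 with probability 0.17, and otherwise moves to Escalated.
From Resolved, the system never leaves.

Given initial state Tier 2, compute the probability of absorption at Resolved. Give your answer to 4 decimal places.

0.5740

Let h(s) be the probability of absorption at Resolved starting from transient state s. Then h(Resolved) = 1 and h(Tier 1) = 0. By first-step analysis:
h(Tier 2) = 0.22·h(Tier 2) + 0.15·0 + 0.17·h(Escalated) + 0.21·h(Tier 3) + 0.25·1
h(Escalated) = 0.19·h(Tier 2) + 0.2·0 + 0.3·h(Escalated) + 0.18·h(Tier 3) + 0.13·1
h(Tier 3) = 0.21·h(Tier 2) + 0.17·0 + 0.22·h(Escalated) + 0.17·h(Tier 3) + 0.23·1
Solving: h(Tier 2) = 0.5740, h(Escalated) = 0.4830, h(Tier 3) = 0.5504.
Starting from Tier 2, the probability is 0.5740.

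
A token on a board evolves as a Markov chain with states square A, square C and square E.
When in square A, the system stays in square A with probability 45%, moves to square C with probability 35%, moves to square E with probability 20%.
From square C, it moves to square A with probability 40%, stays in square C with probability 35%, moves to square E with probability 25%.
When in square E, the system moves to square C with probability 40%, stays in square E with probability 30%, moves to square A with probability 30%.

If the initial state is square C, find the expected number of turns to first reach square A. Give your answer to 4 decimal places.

Let t(s) be the expected number of turns to first reach square A from state s, with t(square A) = 0. Conditioning on the first turn:
t(square C) = 1 + 0.35·t(square C) + 0.25·t(square E)
t(square E) = 1 + 0.4·t(square C) + 0.3·t(square E)
Solving: t(square C) = 2.6761, t(square E) = 2.9577.
Expected turns from square C to square A: 2.6761.

2.6761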